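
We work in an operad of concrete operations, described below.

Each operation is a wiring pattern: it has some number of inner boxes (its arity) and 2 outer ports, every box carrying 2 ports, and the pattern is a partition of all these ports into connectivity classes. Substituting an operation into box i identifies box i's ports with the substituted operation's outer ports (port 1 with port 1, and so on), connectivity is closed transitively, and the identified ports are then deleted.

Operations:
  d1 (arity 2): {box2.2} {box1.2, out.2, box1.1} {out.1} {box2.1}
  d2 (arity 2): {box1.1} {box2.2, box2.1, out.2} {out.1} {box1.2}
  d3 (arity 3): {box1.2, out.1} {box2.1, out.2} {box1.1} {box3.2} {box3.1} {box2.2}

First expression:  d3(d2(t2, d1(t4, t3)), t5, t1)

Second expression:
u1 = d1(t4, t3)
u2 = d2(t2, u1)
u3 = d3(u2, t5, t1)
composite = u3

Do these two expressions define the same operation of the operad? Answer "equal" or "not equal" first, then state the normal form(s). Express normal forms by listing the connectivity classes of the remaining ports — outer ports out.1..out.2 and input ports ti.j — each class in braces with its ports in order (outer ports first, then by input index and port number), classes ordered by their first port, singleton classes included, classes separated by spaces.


The first expression, normalized: {out.1, t4.1, t4.2} {out.2, t5.1} {t1.1} {t1.2} {t2.1} {t2.2} {t3.1} {t3.2} {t5.2}
The second expression, normalized: {out.1, t4.1, t4.2} {out.2, t5.1} {t1.1} {t1.2} {t2.1} {t2.2} {t3.1} {t3.2} {t5.2}
One common form — equal.

equal: each reduces to {out.1, t4.1, t4.2} {out.2, t5.1} {t1.1} {t1.2} {t2.1} {t2.2} {t3.1} {t3.2} {t5.2}


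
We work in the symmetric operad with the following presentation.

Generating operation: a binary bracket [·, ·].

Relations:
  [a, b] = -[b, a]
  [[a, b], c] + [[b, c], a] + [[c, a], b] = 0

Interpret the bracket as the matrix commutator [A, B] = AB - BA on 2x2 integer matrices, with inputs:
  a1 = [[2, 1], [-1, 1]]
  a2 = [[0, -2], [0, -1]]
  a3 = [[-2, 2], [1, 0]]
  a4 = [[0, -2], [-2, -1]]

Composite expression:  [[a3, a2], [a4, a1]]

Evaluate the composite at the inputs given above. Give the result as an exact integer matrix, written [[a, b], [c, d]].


[[-5, -4], [12, 5]]

[a3, a2] = [[2, 2], [1, -2]]
[a4, a1] = [[4, 3], [-1, -4]]
[[a3, a2], [a4, a1]] = [[-5, -4], [12, 5]]


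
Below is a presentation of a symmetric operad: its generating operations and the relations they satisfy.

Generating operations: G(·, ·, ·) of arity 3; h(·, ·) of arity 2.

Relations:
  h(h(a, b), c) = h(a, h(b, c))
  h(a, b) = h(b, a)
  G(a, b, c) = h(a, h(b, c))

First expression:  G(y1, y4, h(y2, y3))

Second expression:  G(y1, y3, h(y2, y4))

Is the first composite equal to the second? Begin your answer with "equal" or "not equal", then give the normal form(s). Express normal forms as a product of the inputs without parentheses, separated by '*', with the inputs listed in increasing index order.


equal; both compose to y1 * y2 * y3 * y4

Normal form of the first expression: y1 * y2 * y3 * y4
Normal form of the second expression: y1 * y2 * y3 * y4
Both agree, so they are equal.


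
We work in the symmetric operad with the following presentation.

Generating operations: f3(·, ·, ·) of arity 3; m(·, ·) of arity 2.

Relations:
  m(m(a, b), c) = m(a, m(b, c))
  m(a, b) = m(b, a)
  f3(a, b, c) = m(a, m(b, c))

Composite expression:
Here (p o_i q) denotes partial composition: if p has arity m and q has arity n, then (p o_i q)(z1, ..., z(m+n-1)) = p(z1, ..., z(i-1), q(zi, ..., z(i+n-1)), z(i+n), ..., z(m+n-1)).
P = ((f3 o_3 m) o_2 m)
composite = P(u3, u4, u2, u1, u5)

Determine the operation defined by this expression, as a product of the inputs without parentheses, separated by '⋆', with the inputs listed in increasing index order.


With f3 associative and commutative, the u-input set is all that matters.
m(u4, u2) flattens to u4 ⋆ u2
m(u1, u5) flattens to u1 ⋆ u5
f3(u3, m(u4, u2), m(u1, u5)) flattens to u3 ⋆ u4 ⋆ u2 ⋆ u1 ⋆ u5
the factors in increasing index order: u1 ⋆ u2 ⋆ u3 ⋆ u4 ⋆ u5

u1 ⋆ u2 ⋆ u3 ⋆ u4 ⋆ u5


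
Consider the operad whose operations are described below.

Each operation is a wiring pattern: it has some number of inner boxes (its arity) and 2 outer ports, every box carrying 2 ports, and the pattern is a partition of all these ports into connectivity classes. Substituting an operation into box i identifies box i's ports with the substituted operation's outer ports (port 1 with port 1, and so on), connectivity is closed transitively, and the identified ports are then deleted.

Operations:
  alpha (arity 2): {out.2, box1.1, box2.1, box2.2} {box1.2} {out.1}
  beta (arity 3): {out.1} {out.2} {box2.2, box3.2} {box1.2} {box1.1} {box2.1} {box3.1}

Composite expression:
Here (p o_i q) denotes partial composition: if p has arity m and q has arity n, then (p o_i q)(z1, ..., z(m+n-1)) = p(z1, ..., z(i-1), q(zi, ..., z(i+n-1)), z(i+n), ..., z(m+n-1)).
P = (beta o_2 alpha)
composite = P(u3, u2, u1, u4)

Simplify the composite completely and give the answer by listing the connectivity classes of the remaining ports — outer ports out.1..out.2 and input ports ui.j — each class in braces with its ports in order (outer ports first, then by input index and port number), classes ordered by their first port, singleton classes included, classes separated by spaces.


After gluing at beta, chains via deleted ports link the u-ports.
alpha over (u2, u1) gives {out.1} {out.2, u1.1, u1.2, u2.1} {u2.2}, out.j being that stage's outer ports
beta over (u3, u2, u1, u4) gives {out.1} {out.2} {u1.1, u1.2, u2.1, u4.2} {u2.2} {u3.1} {u3.2} {u4.1}, out.j being that stage's outer ports

{out.1} {out.2} {u1.1, u1.2, u2.1, u4.2} {u2.2} {u3.1} {u3.2} {u4.1}


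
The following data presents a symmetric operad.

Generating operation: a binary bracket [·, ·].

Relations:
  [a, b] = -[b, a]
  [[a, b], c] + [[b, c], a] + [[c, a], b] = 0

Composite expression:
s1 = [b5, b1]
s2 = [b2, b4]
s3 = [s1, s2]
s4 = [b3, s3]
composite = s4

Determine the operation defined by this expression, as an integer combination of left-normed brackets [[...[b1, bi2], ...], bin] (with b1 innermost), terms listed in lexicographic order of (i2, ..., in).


[[[[b1, b5], b2], b4], b3] - [[[[b1, b5], b4], b2], b3]

In the tensor algebra, words opening b1 carry the b1-anchored form.
Composite bracket: [b3, [[b5, b1], [b2, b4]]]
Full expansion: 16 signed words from ab - ba (2^4 = 16).
The b1-initial words carry the normal form:
  the word b1b5b2b4b3 carries sign +1 and contributes +[[[[b1, b5], b2], b4], b3]
  the word b1b5b4b2b3 carries sign -1 and contributes -[[[[b1, b5], b4], b2], b3]


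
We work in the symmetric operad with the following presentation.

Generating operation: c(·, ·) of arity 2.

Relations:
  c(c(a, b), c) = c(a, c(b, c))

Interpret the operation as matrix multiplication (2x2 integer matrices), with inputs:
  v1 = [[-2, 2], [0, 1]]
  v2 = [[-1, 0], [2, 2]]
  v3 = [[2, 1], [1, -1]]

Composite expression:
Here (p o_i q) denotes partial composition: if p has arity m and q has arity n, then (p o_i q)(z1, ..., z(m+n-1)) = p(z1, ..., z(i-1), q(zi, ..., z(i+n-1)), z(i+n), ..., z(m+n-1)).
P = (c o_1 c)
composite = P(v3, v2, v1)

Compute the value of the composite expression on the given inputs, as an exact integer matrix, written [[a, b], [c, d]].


c(v3, v2) = [[0, 2], [-3, -2]]
c(c(v3, v2), v1) = [[0, 2], [6, -8]]

[[0, 2], [6, -8]]


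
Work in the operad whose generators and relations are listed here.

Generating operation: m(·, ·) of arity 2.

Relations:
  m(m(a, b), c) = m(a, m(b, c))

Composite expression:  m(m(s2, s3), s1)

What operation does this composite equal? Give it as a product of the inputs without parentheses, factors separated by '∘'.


Under associativity of m, the answer is the s's in reading order.
m(s2, s3) unparenthesizes to s2 ∘ s3
m(m(s2, s3), s1) unparenthesizes to s2 ∘ s3 ∘ s1

s2 ∘ s3 ∘ s1


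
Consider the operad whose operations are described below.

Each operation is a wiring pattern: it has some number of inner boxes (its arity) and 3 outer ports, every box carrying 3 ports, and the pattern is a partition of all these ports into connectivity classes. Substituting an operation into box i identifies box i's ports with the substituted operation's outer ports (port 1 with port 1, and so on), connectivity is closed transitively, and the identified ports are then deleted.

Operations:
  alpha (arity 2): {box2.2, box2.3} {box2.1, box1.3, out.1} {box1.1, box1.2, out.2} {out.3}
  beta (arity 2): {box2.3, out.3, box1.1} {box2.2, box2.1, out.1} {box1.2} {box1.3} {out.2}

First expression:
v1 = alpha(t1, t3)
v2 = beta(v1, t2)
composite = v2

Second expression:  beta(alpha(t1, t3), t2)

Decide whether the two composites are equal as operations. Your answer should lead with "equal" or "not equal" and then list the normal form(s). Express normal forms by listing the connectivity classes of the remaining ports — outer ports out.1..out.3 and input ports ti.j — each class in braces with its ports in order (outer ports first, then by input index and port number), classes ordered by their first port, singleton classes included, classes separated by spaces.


equal; the common form is {out.1, t2.1, t2.2} {out.2} {out.3, t1.3, t2.3, t3.1} {t1.1, t1.2} {t3.2, t3.3}

Normal form of the first expression: {out.1, t2.1, t2.2} {out.2} {out.3, t1.3, t2.3, t3.1} {t1.1, t1.2} {t3.2, t3.3}
Normal form of the second expression: {out.1, t2.1, t2.2} {out.2} {out.3, t1.3, t2.3, t3.1} {t1.1, t1.2} {t3.2, t3.3}
Identical normal forms: equal.


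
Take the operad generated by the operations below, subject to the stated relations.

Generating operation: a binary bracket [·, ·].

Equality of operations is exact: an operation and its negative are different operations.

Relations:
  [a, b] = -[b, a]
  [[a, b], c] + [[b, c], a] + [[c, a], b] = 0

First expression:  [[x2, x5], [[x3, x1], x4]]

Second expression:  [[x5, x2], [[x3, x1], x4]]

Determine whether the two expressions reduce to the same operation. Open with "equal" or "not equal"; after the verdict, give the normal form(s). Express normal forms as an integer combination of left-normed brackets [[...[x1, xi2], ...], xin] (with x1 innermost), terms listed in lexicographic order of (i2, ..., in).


The first expression, normalized: [[[[x1, x3], x4], x2], x5] - [[[[x1, x3], x4], x5], x2]
The second expression, normalized: -[[[[x1, x3], x4], x2], x5] + [[[[x1, x3], x4], x5], x2]
Distinct normal forms: not equal.

not equal — first [[[[x1, x3], x4], x2], x5] - [[[[x1, x3], x4], x5], x2], second -[[[[x1, x3], x4], x2], x5] + [[[[x1, x3], x4], x5], x2]


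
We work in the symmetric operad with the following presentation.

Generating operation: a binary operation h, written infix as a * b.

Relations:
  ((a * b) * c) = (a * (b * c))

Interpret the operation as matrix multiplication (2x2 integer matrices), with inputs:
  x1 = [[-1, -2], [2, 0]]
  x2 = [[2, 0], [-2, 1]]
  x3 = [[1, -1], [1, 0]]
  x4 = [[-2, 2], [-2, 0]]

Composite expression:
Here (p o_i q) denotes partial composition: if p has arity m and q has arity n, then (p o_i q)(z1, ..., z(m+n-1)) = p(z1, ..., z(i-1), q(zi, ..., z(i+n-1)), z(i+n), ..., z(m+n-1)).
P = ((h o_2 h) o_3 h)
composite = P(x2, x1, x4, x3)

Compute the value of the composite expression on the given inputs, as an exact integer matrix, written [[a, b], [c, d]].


[[8, -12], [-8, 16]]

(x4 * x3) = [[0, 2], [-2, 2]]
(x1 * (x4 * x3)) = [[4, -6], [0, 4]]
(x2 * (x1 * (x4 * x3))) = [[8, -12], [-8, 16]]


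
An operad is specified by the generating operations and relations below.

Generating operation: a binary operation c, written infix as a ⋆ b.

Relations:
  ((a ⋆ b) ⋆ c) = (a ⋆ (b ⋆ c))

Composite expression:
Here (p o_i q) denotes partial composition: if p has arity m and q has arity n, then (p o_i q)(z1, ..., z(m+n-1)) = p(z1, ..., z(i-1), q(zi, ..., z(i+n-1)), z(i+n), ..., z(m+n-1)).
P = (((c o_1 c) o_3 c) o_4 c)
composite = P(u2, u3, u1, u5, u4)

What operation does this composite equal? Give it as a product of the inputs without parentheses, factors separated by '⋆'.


u2 ⋆ u3 ⋆ u1 ⋆ u5 ⋆ u4

Every regrouping of c is equal, so read the u-inputs in written order.
(u2 ⋆ u3) linearizes to u2 ⋆ u3
(u5 ⋆ u4) linearizes to u5 ⋆ u4
(u1 ⋆ (u5 ⋆ u4)) linearizes to u1 ⋆ u5 ⋆ u4
((u2 ⋆ u3) ⋆ (u1 ⋆ (u5 ⋆ u4))) linearizes to u2 ⋆ u3 ⋆ u1 ⋆ u5 ⋆ u4


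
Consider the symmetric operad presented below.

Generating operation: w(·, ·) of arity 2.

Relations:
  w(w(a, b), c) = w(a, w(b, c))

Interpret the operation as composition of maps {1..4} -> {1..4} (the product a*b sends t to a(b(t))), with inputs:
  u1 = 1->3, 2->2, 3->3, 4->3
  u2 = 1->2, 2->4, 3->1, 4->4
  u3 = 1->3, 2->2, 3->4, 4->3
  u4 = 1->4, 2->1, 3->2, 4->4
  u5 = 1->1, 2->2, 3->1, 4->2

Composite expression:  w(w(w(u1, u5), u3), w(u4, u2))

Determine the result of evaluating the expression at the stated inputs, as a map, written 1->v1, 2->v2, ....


w(u1, u5) = 1->3, 2->2, 3->3, 4->2
w(w(u1, u5), u3) = 1->3, 2->2, 3->2, 4->3
w(u4, u2) = 1->1, 2->4, 3->4, 4->4
w(w(w(u1, u5), u3), w(u4, u2)) = 1->3, 2->3, 3->3, 4->3

1->3, 2->3, 3->3, 4->3


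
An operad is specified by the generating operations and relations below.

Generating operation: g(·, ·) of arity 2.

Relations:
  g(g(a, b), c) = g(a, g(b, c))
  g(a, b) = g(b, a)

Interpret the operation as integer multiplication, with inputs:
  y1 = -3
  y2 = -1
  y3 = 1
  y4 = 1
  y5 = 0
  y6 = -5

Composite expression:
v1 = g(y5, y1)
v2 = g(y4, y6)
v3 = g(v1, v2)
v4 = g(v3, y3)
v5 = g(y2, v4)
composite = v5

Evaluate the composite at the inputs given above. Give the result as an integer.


g(y5, y1) = 0
g(y4, y6) = -5
g(g(y5, y1), g(y4, y6)) = 0
g(g(g(y5, y1), g(y4, y6)), y3) = 0
g(y2, g(g(g(y5, y1), g(y4, y6)), y3)) = 0

0


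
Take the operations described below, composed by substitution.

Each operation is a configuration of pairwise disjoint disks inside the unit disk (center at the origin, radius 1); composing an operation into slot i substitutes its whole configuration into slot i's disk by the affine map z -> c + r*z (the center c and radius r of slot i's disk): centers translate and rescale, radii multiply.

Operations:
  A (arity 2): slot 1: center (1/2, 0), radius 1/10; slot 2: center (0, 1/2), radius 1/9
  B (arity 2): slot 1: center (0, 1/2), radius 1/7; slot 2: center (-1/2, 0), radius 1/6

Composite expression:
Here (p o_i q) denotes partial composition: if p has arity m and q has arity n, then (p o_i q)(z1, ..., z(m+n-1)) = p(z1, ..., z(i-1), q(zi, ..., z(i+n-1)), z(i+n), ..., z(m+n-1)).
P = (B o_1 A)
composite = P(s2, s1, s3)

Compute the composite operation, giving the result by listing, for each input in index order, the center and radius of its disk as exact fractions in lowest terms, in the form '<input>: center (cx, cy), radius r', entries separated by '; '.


Below B, radii multiply path by path; the s-disk centers shift.
s2: after 2 affine steps, its disk has center (1/14, 1/2), radius 1/70
s1: after 2 affine steps, its disk has center (0, 4/7), radius 1/63
s3: after 1 affine step, its disk has center (-1/2, 0), radius 1/6

s1: center (0, 4/7), radius 1/63; s2: center (1/14, 1/2), radius 1/70; s3: center (-1/2, 0), radius 1/6


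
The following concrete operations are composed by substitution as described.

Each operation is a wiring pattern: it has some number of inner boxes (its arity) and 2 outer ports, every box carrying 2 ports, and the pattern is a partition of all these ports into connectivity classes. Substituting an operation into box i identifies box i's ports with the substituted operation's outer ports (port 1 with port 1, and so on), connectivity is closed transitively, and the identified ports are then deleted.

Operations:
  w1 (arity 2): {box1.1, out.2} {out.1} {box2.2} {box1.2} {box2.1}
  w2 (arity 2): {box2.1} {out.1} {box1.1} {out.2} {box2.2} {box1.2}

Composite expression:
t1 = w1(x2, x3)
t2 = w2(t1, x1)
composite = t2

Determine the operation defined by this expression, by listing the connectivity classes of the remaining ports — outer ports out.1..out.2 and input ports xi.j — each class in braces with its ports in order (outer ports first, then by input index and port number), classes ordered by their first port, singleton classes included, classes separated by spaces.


{out.1} {out.2} {x1.1} {x1.2} {x2.1} {x2.2} {x3.1} {x3.2}

After gluing at w2, chains via deleted ports link the x-ports.
through w1, on inputs (x2, x3): {out.1} {out.2, x2.1} {x2.2} {x3.1} {x3.2} (out.j = stage outer ports)
through w2, on inputs (x2, x3, x1): {out.1} {out.2} {x1.1} {x1.2} {x2.1} {x2.2} {x3.1} {x3.2} (out.j = stage outer ports)


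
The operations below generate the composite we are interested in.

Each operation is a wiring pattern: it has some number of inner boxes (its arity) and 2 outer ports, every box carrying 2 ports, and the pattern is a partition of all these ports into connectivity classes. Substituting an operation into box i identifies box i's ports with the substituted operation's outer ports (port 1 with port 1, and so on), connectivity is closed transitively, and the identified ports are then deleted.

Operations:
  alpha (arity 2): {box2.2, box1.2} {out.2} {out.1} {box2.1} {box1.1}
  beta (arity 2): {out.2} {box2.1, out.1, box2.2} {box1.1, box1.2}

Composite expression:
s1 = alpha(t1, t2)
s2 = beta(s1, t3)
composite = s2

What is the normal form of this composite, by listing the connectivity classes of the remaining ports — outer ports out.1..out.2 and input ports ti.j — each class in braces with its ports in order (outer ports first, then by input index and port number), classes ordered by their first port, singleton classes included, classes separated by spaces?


Connectivity passes through glued beta-boundaries; trace each wire chain.
composing alpha on (t1, t2), with out.j its own outer ports: {out.1} {out.2} {t1.1} {t1.2, t2.2} {t2.1}
composing beta on (t1, t2, t3), with out.j its own outer ports: {out.1, t3.1, t3.2} {out.2} {t1.1} {t1.2, t2.2} {t2.1}

{out.1, t3.1, t3.2} {out.2} {t1.1} {t1.2, t2.2} {t2.1}


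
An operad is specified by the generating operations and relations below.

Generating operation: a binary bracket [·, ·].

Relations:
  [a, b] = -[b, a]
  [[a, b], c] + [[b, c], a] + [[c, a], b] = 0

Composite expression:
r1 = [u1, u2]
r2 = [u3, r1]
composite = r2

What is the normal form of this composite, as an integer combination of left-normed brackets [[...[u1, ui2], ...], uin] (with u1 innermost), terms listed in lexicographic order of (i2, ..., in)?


-[[u1, u2], u3]

Skip Jacobi rewriting: expand, keep u1-initial words, read off terms.
Composite bracket: [u3, [u1, u2]]
Applying ab - ba throughout gives 4 signed words (2^2 = 4).
Collect the words opening with u1:
  word u1u2u3 has sign -1, contributing -[[u1, u2], u3]


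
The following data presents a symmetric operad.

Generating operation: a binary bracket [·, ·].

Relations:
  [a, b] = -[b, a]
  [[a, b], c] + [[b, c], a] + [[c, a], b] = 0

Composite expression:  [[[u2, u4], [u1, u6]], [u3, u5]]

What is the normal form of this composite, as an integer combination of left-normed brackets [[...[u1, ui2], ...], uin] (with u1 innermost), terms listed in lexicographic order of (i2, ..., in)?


-[[[[[u1, u6], u2], u4], u3], u5] + [[[[[u1, u6], u2], u4], u5], u3] + [[[[[u1, u6], u4], u2], u3], u5] - [[[[[u1, u6], u4], u2], u5], u3]

Expand each bracket as ab - ba; the u1-initial words give the coefficients.
Composite bracket: [[[u2, u4], [u1, u6]], [u3, u5]]
Under [a, b] = ab - ba we get 32 signed associative words (2^5 = 32).
Collect the words opening with u1:
  u1u6u2u4u3u5 appears with sign -1, giving the term -[[[[[u1, u6], u2], u4], u3], u5]
  u1u6u2u4u5u3 appears with sign +1, giving the term +[[[[[u1, u6], u2], u4], u5], u3]
  u1u6u4u2u3u5 appears with sign +1, giving the term +[[[[[u1, u6], u4], u2], u3], u5]
  u1u6u4u2u5u3 appears with sign -1, giving the term -[[[[[u1, u6], u4], u2], u5], u3]


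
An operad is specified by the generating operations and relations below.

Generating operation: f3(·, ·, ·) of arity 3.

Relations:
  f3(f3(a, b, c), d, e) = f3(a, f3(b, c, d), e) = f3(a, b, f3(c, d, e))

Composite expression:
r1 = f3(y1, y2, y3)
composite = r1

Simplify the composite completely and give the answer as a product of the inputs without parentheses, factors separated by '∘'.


y1 ∘ y2 ∘ y3


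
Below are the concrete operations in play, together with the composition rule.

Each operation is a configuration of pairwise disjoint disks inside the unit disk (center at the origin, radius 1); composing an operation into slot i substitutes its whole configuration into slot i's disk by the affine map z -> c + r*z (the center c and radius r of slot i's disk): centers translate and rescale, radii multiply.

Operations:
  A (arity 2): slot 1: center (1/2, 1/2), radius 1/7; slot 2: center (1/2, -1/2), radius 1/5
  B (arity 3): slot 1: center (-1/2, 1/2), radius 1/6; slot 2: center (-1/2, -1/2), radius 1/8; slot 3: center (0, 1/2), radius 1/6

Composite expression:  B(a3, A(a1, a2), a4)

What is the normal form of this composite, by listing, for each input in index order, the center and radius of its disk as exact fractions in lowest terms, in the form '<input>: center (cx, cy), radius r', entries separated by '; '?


a1: center (-7/16, -7/16), radius 1/56; a2: center (-7/16, -9/16), radius 1/40; a3: center (-1/2, 1/2), radius 1/6; a4: center (0, 1/2), radius 1/6

Each a-disk chains the slot maps above it in B; radii multiply.
input a3: composing its 1 substitution step yields center (-1/2, 1/2), radius 1/6
input a1: composing its 2 substitution steps yields center (-7/16, -7/16), radius 1/56
input a2: composing its 2 substitution steps yields center (-7/16, -9/16), radius 1/40
input a4: composing its 1 substitution step yields center (0, 1/2), radius 1/6


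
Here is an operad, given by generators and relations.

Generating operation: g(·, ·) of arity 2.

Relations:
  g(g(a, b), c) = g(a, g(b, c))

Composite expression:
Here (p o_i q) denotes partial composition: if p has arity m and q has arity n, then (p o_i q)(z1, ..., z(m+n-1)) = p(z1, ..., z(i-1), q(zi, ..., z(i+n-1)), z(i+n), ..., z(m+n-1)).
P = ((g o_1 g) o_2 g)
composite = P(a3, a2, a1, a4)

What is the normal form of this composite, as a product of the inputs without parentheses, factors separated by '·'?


All parenthesizations of g agree; list the a-inputs left to right.
g(a2, a1) flattens to a2 · a1
g(a3, g(a2, a1)) flattens to a3 · a2 · a1
g(g(a3, g(a2, a1)), a4) flattens to a3 · a2 · a1 · a4

a3 · a2 · a1 · a4


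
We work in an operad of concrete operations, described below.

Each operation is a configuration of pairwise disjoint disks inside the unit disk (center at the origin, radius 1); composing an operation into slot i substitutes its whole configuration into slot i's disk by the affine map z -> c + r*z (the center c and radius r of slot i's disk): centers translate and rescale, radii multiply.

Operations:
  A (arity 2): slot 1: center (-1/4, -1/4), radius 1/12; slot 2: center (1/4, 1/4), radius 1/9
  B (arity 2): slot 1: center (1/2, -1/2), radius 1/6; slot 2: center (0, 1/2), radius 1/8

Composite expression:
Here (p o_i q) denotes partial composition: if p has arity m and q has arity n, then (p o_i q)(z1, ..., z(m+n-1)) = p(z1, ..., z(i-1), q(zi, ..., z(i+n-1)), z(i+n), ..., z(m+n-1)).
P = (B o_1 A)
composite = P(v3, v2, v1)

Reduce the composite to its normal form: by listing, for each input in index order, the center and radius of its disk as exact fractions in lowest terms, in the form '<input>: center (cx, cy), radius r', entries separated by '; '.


Only the slot chain above each v matters under B; compose those maps.
tracing v3 down its 2-map path: center (11/24, -13/24), radius 1/72
tracing v2 down its 2-map path: center (13/24, -11/24), radius 1/54
tracing v1 down its 1-map path: center (0, 1/2), radius 1/8

v1: center (0, 1/2), radius 1/8; v2: center (13/24, -11/24), radius 1/54; v3: center (11/24, -13/24), radius 1/72


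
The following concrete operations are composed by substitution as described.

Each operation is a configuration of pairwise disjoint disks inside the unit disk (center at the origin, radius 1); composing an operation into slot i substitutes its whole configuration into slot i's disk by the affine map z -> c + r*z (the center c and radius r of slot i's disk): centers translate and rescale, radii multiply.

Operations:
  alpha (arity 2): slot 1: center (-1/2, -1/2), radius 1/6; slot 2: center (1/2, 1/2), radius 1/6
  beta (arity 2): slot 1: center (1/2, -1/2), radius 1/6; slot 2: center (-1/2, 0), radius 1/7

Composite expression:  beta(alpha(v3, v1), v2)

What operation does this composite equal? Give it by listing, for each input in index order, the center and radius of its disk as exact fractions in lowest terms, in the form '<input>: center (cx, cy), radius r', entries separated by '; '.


v1: center (7/12, -5/12), radius 1/36; v2: center (-1/2, 0), radius 1/7; v3: center (5/12, -7/12), radius 1/36

Affine substitution under beta: radii multiply and v-centers shift.
tracing v3 down its 2-map path: center (5/12, -7/12), radius 1/36
tracing v1 down its 2-map path: center (7/12, -5/12), radius 1/36
tracing v2 down its 1-map path: center (-1/2, 0), radius 1/7


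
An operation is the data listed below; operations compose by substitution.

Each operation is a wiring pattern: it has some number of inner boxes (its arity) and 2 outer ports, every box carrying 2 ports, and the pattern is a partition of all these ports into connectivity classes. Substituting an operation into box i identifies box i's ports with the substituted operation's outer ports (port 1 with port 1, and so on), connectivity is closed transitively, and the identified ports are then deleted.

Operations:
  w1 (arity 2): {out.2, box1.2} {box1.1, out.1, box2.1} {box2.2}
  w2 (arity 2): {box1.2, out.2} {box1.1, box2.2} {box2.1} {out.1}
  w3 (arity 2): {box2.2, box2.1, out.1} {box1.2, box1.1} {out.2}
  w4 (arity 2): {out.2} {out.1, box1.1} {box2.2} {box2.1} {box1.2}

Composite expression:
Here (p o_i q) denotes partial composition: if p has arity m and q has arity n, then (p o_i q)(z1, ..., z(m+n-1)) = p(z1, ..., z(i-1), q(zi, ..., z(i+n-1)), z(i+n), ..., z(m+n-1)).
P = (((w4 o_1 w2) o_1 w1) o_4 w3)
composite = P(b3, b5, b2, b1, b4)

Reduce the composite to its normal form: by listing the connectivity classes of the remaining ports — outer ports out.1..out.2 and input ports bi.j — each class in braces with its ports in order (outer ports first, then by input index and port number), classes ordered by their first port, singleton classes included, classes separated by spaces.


{out.1} {out.2} {b1.1, b1.2} {b2.1} {b2.2, b3.1, b5.1} {b3.2} {b4.1, b4.2} {b5.2}

Connectivity passes through glued w4-boundaries; trace each wire chain.
w1 over (b3, b5) gives {out.1, b3.1, b5.1} {out.2, b3.2} {b5.2}, out.j being that stage's outer ports
w2 over (b3, b5, b2) gives {out.1} {out.2, b3.2} {b2.1} {b2.2, b3.1, b5.1} {b5.2}, out.j being that stage's outer ports
w3 over (b1, b4) gives {out.1, b4.1, b4.2} {out.2} {b1.1, b1.2}, out.j being that stage's outer ports
w4 over (b3, b5, b2, b1, b4) gives {out.1} {out.2} {b1.1, b1.2} {b2.1} {b2.2, b3.1, b5.1} {b3.2} {b4.1, b4.2} {b5.2}, out.j being that stage's outer ports


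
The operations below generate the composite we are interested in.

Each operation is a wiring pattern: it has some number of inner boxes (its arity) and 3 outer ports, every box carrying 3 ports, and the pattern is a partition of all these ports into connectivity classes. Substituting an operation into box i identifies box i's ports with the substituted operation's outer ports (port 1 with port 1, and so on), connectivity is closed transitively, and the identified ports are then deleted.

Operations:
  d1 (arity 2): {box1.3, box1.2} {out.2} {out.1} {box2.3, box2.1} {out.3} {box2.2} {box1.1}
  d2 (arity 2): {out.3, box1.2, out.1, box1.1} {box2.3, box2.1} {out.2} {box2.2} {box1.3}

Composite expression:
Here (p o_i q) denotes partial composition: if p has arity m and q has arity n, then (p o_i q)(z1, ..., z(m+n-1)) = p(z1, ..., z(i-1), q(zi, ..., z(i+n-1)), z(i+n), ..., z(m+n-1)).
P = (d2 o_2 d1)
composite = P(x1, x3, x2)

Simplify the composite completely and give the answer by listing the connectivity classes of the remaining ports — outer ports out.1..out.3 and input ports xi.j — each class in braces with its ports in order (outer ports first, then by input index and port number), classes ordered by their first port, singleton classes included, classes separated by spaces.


{out.1, out.3, x1.1, x1.2} {out.2} {x1.3} {x2.1, x2.3} {x2.2} {x3.1} {x3.2, x3.3}


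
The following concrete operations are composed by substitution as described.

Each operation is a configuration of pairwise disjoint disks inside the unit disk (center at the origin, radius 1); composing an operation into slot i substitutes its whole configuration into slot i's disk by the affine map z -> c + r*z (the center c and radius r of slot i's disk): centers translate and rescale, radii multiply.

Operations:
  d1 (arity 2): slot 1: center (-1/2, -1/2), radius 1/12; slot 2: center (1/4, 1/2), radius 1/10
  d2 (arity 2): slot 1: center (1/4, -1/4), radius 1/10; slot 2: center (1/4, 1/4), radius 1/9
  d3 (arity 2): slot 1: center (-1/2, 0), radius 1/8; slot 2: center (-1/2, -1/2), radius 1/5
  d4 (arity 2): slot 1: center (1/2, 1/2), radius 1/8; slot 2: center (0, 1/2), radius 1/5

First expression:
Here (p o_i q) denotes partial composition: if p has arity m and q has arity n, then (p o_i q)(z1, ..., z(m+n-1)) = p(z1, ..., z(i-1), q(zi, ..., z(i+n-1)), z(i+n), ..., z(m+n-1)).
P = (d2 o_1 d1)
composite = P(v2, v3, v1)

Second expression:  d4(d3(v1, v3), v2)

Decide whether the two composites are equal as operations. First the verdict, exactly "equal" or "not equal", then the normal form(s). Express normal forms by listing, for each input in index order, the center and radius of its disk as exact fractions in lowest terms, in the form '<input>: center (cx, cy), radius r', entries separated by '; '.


not equal; the first gives v1: center (1/4, 1/4), radius 1/9; v2: center (1/5, -3/10), radius 1/120; v3: center (11/40, -1/5), radius 1/100 and the second v1: center (7/16, 1/2), radius 1/64; v2: center (0, 1/2), radius 1/5; v3: center (7/16, 7/16), radius 1/40

The first expression reduces to v1: center (1/4, 1/4), radius 1/9; v2: center (1/5, -3/10), radius 1/120; v3: center (11/40, -1/5), radius 1/100
The second expression reduces to v1: center (7/16, 1/2), radius 1/64; v2: center (0, 1/2), radius 1/5; v3: center (7/16, 7/16), radius 1/40
The normal forms differ: not equal.


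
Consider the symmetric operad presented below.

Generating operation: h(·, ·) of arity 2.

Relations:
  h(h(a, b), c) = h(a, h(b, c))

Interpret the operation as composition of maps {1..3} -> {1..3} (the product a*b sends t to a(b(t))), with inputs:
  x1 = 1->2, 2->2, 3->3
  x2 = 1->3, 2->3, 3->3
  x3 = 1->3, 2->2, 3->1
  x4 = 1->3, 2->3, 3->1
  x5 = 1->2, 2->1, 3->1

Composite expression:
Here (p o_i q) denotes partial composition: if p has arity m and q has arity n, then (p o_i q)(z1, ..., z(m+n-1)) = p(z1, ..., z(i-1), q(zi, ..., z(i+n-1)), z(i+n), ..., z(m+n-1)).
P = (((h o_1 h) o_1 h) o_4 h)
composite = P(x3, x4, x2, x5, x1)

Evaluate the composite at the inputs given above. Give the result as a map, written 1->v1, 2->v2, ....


1->3, 2->3, 3->3

h(x3, x4) = 1->1, 2->1, 3->3
h(h(x3, x4), x2) = 1->3, 2->3, 3->3
h(x5, x1) = 1->1, 2->1, 3->1
h(h(h(x3, x4), x2), h(x5, x1)) = 1->3, 2->3, 3->3


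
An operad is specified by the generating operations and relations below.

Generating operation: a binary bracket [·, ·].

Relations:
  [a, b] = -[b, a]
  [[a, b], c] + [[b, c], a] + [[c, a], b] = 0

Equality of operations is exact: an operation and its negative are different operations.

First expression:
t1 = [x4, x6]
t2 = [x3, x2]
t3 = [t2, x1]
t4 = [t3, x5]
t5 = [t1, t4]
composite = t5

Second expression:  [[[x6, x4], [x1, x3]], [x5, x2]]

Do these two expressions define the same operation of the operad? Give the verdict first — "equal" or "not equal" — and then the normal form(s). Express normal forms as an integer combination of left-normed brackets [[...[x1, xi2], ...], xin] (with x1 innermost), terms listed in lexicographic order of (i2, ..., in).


not equal: they reduce to -[[[[[x1, x2], x3], x5], x4], x6] + [[[[[x1, x2], x3], x5], x6], x4] + [[[[[x1, x3], x2], x5], x4], x6] - [[[[[x1, x3], x2], x5], x6], x4] and -[[[[[x1, x3], x4], x6], x2], x5] + [[[[[x1, x3], x4], x6], x5], x2] + [[[[[x1, x3], x6], x4], x2], x5] - [[[[[x1, x3], x6], x4], x5], x2]

In normal form, the first expression is -[[[[[x1, x2], x3], x5], x4], x6] + [[[[[x1, x2], x3], x5], x6], x4] + [[[[[x1, x3], x2], x5], x4], x6] - [[[[[x1, x3], x2], x5], x6], x4]
In normal form, the second expression is -[[[[[x1, x3], x4], x6], x2], x5] + [[[[[x1, x3], x4], x6], x5], x2] + [[[[[x1, x3], x6], x4], x2], x5] - [[[[[x1, x3], x6], x4], x5], x2]
Distinct normal forms: not equal.


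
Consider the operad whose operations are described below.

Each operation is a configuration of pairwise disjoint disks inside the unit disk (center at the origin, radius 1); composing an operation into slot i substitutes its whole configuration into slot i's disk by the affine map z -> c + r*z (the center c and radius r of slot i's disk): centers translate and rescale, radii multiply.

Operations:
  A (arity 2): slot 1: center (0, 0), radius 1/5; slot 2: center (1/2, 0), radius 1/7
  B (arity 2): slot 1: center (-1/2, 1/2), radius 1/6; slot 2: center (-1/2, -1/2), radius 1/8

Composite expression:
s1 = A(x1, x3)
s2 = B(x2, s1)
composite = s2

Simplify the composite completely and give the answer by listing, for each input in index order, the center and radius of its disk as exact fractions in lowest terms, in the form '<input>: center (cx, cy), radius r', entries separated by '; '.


x1: center (-1/2, -1/2), radius 1/40; x2: center (-1/2, 1/2), radius 1/6; x3: center (-7/16, -1/2), radius 1/56

Only the slot chain above each x matters under B; compose those maps.
for x2, the 1-step affine chain lands on center (-1/2, 1/2), radius 1/6
for x1, the 2-step affine chain lands on center (-1/2, -1/2), radius 1/40
for x3, the 2-step affine chain lands on center (-7/16, -1/2), radius 1/56


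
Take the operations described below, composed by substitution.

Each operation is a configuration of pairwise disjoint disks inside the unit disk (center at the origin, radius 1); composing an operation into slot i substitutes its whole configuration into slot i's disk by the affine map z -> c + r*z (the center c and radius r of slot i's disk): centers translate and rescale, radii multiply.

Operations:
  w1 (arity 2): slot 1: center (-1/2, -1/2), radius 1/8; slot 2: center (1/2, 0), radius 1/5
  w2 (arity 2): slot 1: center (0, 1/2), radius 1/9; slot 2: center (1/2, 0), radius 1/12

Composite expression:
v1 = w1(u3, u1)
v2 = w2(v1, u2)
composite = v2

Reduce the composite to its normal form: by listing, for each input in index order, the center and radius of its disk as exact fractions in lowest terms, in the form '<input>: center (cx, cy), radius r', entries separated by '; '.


u1: center (1/18, 1/2), radius 1/45; u2: center (1/2, 0), radius 1/12; u3: center (-1/18, 4/9), radius 1/72

Below w2, radii multiply path by path; the u-disk centers shift.
for u3, the 2-step affine chain lands on center (-1/18, 4/9), radius 1/72
for u1, the 2-step affine chain lands on center (1/18, 1/2), radius 1/45
for u2, the 1-step affine chain lands on center (1/2, 0), radius 1/12


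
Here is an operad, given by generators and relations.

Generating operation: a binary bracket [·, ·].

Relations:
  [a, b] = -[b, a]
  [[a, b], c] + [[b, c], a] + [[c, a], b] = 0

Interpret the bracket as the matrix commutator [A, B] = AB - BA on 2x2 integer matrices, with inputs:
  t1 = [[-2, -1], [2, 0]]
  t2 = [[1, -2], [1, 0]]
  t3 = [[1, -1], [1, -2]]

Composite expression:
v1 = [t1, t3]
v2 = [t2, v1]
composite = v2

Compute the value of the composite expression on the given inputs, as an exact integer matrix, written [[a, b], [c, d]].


[[-21, 9], [-6, 21]]

[t1, t3] = [[1, 5], [8, -1]]
[t2, [t1, t3]] = [[-21, 9], [-6, 21]]


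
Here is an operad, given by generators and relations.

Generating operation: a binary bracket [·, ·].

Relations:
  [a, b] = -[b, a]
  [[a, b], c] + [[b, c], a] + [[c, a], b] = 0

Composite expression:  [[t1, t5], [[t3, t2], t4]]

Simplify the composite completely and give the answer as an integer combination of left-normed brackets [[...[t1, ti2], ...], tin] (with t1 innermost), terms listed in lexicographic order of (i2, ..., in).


-[[[[t1, t5], t2], t3], t4] + [[[[t1, t5], t3], t2], t4] + [[[[t1, t5], t4], t2], t3] - [[[[t1, t5], t4], t3], t2]

A multilinear Lie element is pinned by t1-initial words (t1 innermost).
Composite bracket: [[t1, t5], [[t3, t2], t4]]
Applying ab - ba throughout gives 16 signed words (2^4 = 16).
Words beginning with t1 determine it all:
  the word t1t5t2t3t4 carries sign -1 and contributes -[[[[t1, t5], t2], t3], t4]
  the word t1t5t3t2t4 carries sign +1 and contributes +[[[[t1, t5], t3], t2], t4]
  the word t1t5t4t2t3 carries sign +1 and contributes +[[[[t1, t5], t4], t2], t3]
  the word t1t5t4t3t2 carries sign -1 and contributes -[[[[t1, t5], t4], t3], t2]


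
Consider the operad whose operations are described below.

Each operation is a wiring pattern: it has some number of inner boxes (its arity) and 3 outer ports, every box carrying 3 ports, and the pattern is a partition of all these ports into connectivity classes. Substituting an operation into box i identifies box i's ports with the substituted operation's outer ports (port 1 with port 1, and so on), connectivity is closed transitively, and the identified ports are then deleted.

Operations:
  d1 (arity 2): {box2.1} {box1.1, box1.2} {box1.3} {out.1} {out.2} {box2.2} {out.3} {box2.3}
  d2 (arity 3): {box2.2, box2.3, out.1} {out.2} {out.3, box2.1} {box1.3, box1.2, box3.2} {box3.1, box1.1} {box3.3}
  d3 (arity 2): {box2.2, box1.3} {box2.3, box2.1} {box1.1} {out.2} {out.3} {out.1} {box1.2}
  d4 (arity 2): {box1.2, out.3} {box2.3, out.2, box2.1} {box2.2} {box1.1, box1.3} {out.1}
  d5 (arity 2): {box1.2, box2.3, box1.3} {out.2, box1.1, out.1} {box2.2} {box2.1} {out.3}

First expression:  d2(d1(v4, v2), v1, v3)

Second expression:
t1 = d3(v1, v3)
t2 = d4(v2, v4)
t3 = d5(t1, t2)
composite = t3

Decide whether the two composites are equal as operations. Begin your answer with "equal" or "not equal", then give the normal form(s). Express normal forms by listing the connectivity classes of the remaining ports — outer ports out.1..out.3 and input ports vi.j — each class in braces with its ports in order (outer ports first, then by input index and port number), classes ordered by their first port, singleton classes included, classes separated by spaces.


not equal; first: {out.1, v1.2, v1.3} {out.2} {out.3, v1.1} {v2.1} {v2.2} {v2.3} {v3.1} {v3.2} {v3.3} {v4.1, v4.2} {v4.3}; second: {out.1, out.2} {out.3} {v1.1} {v1.2} {v1.3, v3.2} {v2.1, v2.3} {v2.2} {v3.1, v3.3} {v4.1, v4.3} {v4.2}


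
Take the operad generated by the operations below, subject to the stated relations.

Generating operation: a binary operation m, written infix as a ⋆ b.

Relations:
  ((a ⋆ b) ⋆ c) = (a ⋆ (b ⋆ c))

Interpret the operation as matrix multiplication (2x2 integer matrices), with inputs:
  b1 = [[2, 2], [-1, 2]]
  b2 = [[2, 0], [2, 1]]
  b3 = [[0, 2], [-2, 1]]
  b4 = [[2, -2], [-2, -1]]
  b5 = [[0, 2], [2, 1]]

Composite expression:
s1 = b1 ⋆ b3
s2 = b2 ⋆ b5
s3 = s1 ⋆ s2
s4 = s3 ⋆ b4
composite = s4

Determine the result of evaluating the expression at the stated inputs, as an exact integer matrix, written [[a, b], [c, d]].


(b1 ⋆ b3) = [[-4, 6], [-4, 0]]
(b2 ⋆ b5) = [[0, 4], [2, 5]]
((b1 ⋆ b3) ⋆ (b2 ⋆ b5)) = [[12, 14], [0, -16]]
(((b1 ⋆ b3) ⋆ (b2 ⋆ b5)) ⋆ b4) = [[-4, -38], [32, 16]]

[[-4, -38], [32, 16]]


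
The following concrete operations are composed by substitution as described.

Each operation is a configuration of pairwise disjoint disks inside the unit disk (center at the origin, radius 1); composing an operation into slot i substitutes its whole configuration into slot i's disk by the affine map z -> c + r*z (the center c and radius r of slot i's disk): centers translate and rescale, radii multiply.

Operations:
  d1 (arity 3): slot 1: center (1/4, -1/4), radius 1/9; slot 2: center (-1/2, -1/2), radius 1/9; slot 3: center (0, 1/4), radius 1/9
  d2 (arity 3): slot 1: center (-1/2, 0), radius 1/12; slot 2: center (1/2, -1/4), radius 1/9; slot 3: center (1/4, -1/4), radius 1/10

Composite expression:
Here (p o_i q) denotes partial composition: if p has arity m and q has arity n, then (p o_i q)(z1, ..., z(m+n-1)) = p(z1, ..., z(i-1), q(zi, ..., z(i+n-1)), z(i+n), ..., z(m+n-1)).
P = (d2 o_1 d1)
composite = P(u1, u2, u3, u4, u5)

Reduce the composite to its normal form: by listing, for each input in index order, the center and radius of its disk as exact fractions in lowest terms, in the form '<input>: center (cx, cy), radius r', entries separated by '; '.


u1: center (-23/48, -1/48), radius 1/108; u2: center (-13/24, -1/24), radius 1/108; u3: center (-1/2, 1/48), radius 1/108; u4: center (1/2, -1/4), radius 1/9; u5: center (1/4, -1/4), radius 1/10

Below d2, radii multiply path by path; the u-disk centers shift.
input u1: composing its 2 substitution steps yields center (-23/48, -1/48), radius 1/108
input u2: composing its 2 substitution steps yields center (-13/24, -1/24), radius 1/108
input u3: composing its 2 substitution steps yields center (-1/2, 1/48), radius 1/108
input u4: composing its 1 substitution step yields center (1/2, -1/4), radius 1/9
input u5: composing its 1 substitution step yields center (1/4, -1/4), radius 1/10
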